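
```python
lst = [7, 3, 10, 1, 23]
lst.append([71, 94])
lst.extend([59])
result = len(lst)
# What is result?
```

After line 1: lst = [7, 3, 10, 1, 23]
After line 2 (append adds [71, 94] as single element): lst = [7, 3, 10, 1, 23, [71, 94]]
After line 3 (extend unpacks [59], adds 59): lst = [7, 3, 10, 1, 23, [71, 94], 59]
After line 4: result = len(lst) = 7

7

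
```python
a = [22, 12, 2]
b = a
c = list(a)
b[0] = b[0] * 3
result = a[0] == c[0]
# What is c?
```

After line 1: a = [22, 12, 2]
After line 2 (b = a, alias): a = [22, 12, 2], b = [22, 12, 2]
After line 3 (c = list(a) is a copy, new object): c = [22, 12, 2]
After line 4 (b[0] = 22 * 3 = 66; mutates shared a/b): a = b = [66, 12, 2], c = [22, 12, 2]
After line 5 (a[0] = 66, c[0] = 22; result = False)

[22, 12, 2]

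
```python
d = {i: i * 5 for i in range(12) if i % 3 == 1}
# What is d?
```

{1: 5, 4: 20, 7: 35, 10: 50}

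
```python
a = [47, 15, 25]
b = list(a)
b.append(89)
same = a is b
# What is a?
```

After line 1: a = [47, 15, 25]
After line 2 (b = list(a) is a shallow copy, new object): a = [47, 15, 25], b = [47, 15, 25]
After line 3 (append only mutates b): a = [47, 15, 25], b = [47, 15, 25, 89]
After line 4 (same = a is b; different objects -> False): same = False

[47, 15, 25]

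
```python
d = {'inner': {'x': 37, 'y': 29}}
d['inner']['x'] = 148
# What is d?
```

After line 1: d = {'inner': {'x': 37, 'y': 29}}
After line 2 (inner x overwritten): d = {'inner': {'x': 148, 'y': 29}}

{'inner': {'x': 148, 'y': 29}}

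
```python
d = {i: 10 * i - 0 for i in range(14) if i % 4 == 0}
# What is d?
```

{0: 0, 4: 40, 8: 80, 12: 120}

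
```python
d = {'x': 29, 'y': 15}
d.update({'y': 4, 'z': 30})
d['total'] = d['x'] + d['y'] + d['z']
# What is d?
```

After line 1: d = {'x': 29, 'y': 15}
After line 2 (y overwritten, z added): d = {'x': 29, 'y': 4, 'z': 30}
After line 3 (total = 29 + 4 + 30 = 63): d = {'x': 29, 'y': 4, 'z': 30, 'total': 63}

{'x': 29, 'y': 4, 'z': 30, 'total': 63}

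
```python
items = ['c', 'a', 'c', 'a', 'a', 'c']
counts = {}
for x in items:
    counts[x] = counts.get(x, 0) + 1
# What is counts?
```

Initial: counts = {}, items = ['c', 'a', 'c', 'a', 'a', 'c']
See 'c': counts = {'c': 1}
See 'a': counts = {'c': 1, 'a': 1}
See 'c': counts = {'c': 2, 'a': 1}
See 'a': counts = {'c': 2, 'a': 2}
See 'a': counts = {'c': 2, 'a': 3}
See 'c': counts = {'c': 3, 'a': 3}

{'c': 3, 'a': 3}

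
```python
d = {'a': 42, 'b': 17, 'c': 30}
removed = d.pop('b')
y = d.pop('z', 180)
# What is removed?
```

After line 1: d = {'a': 42, 'b': 17, 'c': 30}
After line 2 (pop 'b' returns 17): d = {'a': 42, 'c': 30}, removed = 17
After line 3 (pop 'z' missing, returns default 180): d = {'a': 42, 'c': 30}, y = 180

17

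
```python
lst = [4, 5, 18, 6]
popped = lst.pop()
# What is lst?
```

[4, 5, 18]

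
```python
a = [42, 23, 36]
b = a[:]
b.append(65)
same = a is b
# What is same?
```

After line 1: a = [42, 23, 36]
After line 2 (b = a[:] is a shallow copy, new object): a = [42, 23, 36], b = [42, 23, 36]
After line 3 (append only mutates b): a = [42, 23, 36], b = [42, 23, 36, 65]
After line 4 (same = a is b; different objects -> False): same = False

False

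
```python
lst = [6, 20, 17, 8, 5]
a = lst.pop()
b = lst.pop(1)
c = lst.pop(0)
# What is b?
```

After line 1: lst = [6, 20, 17, 8, 5]
After line 2 (pop() -> a = 5): lst = [6, 20, 17, 8]
After line 3 (pop(1) -> b = 20): lst = [6, 17, 8]
After line 4 (pop(0) -> c = 6): lst = [17, 8]

20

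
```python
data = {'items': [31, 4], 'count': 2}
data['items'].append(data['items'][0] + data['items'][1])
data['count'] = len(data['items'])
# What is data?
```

After line 1: data = {'items': [31, 4], 'count': 2}
After line 2 (append 31 + 4 = 35): data = {'items': [31, 4, 35], 'count': 2}
After line 3 (count = len(items) = 3): data = {'items': [31, 4, 35], 'count': 3}

{'items': [31, 4, 35], 'count': 3}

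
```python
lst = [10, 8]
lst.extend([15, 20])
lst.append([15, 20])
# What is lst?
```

After line 1: lst = [10, 8]
After line 2 (extend unpacks [15, 20]): lst = [10, 8, 15, 20]
After line 3 (append adds [15, 20] as single element): lst = [10, 8, 15, 20, [15, 20]]

[10, 8, 15, 20, [15, 20]]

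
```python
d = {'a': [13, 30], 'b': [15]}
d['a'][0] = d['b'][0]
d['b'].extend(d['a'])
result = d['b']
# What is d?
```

After line 1: d = {'a': [13, 30], 'b': [15]}
After line 2 (a[0] = b[0] = 15): d = {'a': [15, 30], 'b': [15]}
After line 3 (b.extend(a) appends [15, 30]): d = {'a': [15, 30], 'b': [15, 15, 30]}
After line 4: result = d['b'] = [15, 15, 30]

{'a': [15, 30], 'b': [15, 15, 30]}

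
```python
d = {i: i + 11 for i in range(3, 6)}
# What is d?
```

{3: 14, 4: 15, 5: 16}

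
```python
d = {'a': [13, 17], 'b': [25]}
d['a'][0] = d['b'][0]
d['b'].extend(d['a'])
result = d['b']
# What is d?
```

After line 1: d = {'a': [13, 17], 'b': [25]}
After line 2 (a[0] = b[0] = 25): d = {'a': [25, 17], 'b': [25]}
After line 3 (b.extend(a) appends [25, 17]): d = {'a': [25, 17], 'b': [25, 25, 17]}
After line 4: result = d['b'] = [25, 25, 17]

{'a': [25, 17], 'b': [25, 25, 17]}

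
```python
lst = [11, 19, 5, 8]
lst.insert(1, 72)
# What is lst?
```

[11, 72, 19, 5, 8]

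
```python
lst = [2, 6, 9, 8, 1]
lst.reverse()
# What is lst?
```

[1, 8, 9, 6, 2]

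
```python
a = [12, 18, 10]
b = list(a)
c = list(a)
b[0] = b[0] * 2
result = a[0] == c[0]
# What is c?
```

After line 1: a = [12, 18, 10]
After line 2 (b = list(a), copy): a = [12, 18, 10], b = [12, 18, 10]
After line 3 (c = list(a) is a copy, new object): c = [12, 18, 10]
After line 4 (b[0] = 12 * 2 = 24; only b mutates (copy)): a = [12, 18, 10], b = [24, 18, 10], c = [12, 18, 10]
After line 5 (a[0] = 12, c[0] = 12; result = True)

[12, 18, 10]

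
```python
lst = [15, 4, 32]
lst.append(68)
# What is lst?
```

[15, 4, 32, 68]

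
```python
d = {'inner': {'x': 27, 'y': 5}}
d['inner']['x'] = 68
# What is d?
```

After line 1: d = {'inner': {'x': 27, 'y': 5}}
After line 2 (inner x overwritten): d = {'inner': {'x': 68, 'y': 5}}

{'inner': {'x': 68, 'y': 5}}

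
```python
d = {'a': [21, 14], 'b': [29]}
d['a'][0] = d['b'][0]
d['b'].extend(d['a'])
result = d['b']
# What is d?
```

After line 1: d = {'a': [21, 14], 'b': [29]}
After line 2 (a[0] = b[0] = 29): d = {'a': [29, 14], 'b': [29]}
After line 3 (b.extend(a) appends [29, 14]): d = {'a': [29, 14], 'b': [29, 29, 14]}
After line 4: result = d['b'] = [29, 29, 14]

{'a': [29, 14], 'b': [29, 29, 14]}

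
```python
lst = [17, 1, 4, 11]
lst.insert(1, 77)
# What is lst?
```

[17, 77, 1, 4, 11]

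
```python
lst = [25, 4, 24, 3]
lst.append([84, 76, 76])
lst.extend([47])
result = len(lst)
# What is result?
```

After line 1: lst = [25, 4, 24, 3]
After line 2 (append adds [84, 76, 76] as single element): lst = [25, 4, 24, 3, [84, 76, 76]]
After line 3 (extend unpacks [47], adds 47): lst = [25, 4, 24, 3, [84, 76, 76], 47]
After line 4: result = len(lst) = 6

6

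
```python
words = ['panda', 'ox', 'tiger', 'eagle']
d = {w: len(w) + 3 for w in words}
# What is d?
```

{'panda': 8, 'ox': 5, 'tiger': 8, 'eagle': 8}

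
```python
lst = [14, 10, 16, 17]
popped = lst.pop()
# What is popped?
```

17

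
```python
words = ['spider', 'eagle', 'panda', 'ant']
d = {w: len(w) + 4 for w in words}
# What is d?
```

{'spider': 10, 'eagle': 9, 'panda': 9, 'ant': 7}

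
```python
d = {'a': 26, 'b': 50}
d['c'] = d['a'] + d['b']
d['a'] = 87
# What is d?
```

After line 1: d = {'a': 26, 'b': 50}
After line 2 (d['c'] = 26 + 50): d = {'a': 26, 'b': 50, 'c': 76}
After line 3: d = {'a': 87, 'b': 50, 'c': 76}

{'a': 87, 'b': 50, 'c': 76}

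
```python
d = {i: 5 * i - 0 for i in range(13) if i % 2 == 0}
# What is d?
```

{0: 0, 2: 10, 4: 20, 6: 30, 8: 40, 10: 50, 12: 60}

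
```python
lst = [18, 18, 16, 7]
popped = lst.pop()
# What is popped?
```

7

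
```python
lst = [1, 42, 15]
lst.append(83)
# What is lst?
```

[1, 42, 15, 83]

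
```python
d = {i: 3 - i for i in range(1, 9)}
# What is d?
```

{1: 2, 2: 1, 3: 0, 4: -1, 5: -2, 6: -3, 7: -4, 8: -5}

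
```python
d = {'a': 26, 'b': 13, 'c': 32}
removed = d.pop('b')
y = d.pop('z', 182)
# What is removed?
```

After line 1: d = {'a': 26, 'b': 13, 'c': 32}
After line 2 (pop 'b' returns 13): d = {'a': 26, 'c': 32}, removed = 13
After line 3 (pop 'z' missing, returns default 182): d = {'a': 26, 'c': 32}, y = 182

13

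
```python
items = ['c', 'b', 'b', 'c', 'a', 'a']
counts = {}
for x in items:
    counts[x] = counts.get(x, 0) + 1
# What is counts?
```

Initial: counts = {}, items = ['c', 'b', 'b', 'c', 'a', 'a']
See 'c': counts = {'c': 1}
See 'b': counts = {'c': 1, 'b': 1}
See 'b': counts = {'c': 1, 'b': 2}
See 'c': counts = {'c': 2, 'b': 2}
See 'a': counts = {'c': 2, 'b': 2, 'a': 1}
See 'a': counts = {'c': 2, 'b': 2, 'a': 2}

{'c': 2, 'b': 2, 'a': 2}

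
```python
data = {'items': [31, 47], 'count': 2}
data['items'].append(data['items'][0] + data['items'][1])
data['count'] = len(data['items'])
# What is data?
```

After line 1: data = {'items': [31, 47], 'count': 2}
After line 2 (append 31 + 47 = 78): data = {'items': [31, 47, 78], 'count': 2}
After line 3 (count = len(items) = 3): data = {'items': [31, 47, 78], 'count': 3}

{'items': [31, 47, 78], 'count': 3}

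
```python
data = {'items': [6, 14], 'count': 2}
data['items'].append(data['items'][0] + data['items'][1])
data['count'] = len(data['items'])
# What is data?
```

After line 1: data = {'items': [6, 14], 'count': 2}
After line 2 (append 6 + 14 = 20): data = {'items': [6, 14, 20], 'count': 2}
After line 3 (count = len(items) = 3): data = {'items': [6, 14, 20], 'count': 3}

{'items': [6, 14, 20], 'count': 3}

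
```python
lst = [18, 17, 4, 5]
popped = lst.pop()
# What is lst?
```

[18, 17, 4]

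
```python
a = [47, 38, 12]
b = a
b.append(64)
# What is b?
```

After line 1: a = [47, 38, 12]
After line 2 (b = a is an alias, same object): a = [47, 38, 12], b = [47, 38, 12]
After line 3 (b.append mutates the shared list): a = [47, 38, 12, 64], b = [47, 38, 12, 64]

[47, 38, 12, 64]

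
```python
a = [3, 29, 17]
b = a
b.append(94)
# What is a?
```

After line 1: a = [3, 29, 17]
After line 2 (b = a is an alias, same object): a = [3, 29, 17], b = [3, 29, 17]
After line 3 (b.append mutates the shared list): a = [3, 29, 17, 94], b = [3, 29, 17, 94]

[3, 29, 17, 94]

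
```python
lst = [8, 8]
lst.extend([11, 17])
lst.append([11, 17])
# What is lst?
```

After line 1: lst = [8, 8]
After line 2 (extend unpacks [11, 17]): lst = [8, 8, 11, 17]
After line 3 (append adds [11, 17] as single element): lst = [8, 8, 11, 17, [11, 17]]

[8, 8, 11, 17, [11, 17]]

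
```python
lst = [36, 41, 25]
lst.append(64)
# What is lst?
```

[36, 41, 25, 64]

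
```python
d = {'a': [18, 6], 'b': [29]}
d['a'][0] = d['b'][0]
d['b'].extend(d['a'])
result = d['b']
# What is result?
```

After line 1: d = {'a': [18, 6], 'b': [29]}
After line 2 (a[0] = b[0] = 29): d = {'a': [29, 6], 'b': [29]}
After line 3 (b.extend(a) appends [29, 6]): d = {'a': [29, 6], 'b': [29, 29, 6]}
After line 4: result = d['b'] = [29, 29, 6]

[29, 29, 6]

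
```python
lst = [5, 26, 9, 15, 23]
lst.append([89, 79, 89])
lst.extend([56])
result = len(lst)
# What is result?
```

After line 1: lst = [5, 26, 9, 15, 23]
After line 2 (append adds [89, 79, 89] as single element): lst = [5, 26, 9, 15, 23, [89, 79, 89]]
After line 3 (extend unpacks [56], adds 56): lst = [5, 26, 9, 15, 23, [89, 79, 89], 56]
After line 4: result = len(lst) = 7

7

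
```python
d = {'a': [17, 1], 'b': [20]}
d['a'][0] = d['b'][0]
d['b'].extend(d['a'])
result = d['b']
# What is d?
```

After line 1: d = {'a': [17, 1], 'b': [20]}
After line 2 (a[0] = b[0] = 20): d = {'a': [20, 1], 'b': [20]}
After line 3 (b.extend(a) appends [20, 1]): d = {'a': [20, 1], 'b': [20, 20, 1]}
After line 4: result = d['b'] = [20, 20, 1]

{'a': [20, 1], 'b': [20, 20, 1]}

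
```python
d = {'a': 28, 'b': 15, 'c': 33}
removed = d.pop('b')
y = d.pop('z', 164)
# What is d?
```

After line 1: d = {'a': 28, 'b': 15, 'c': 33}
After line 2 (pop 'b' returns 15): d = {'a': 28, 'c': 33}, removed = 15
After line 3 (pop 'z' missing, returns default 164): d = {'a': 28, 'c': 33}, y = 164

{'a': 28, 'c': 33}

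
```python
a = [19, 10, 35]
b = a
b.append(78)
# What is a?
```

After line 1: a = [19, 10, 35]
After line 2 (b = a is an alias, same object): a = [19, 10, 35], b = [19, 10, 35]
After line 3 (b.append mutates the shared list): a = [19, 10, 35, 78], b = [19, 10, 35, 78]

[19, 10, 35, 78]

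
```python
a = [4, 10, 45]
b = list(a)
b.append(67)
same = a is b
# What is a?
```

After line 1: a = [4, 10, 45]
After line 2 (b = list(a) is a shallow copy, new object): a = [4, 10, 45], b = [4, 10, 45]
After line 3 (append only mutates b): a = [4, 10, 45], b = [4, 10, 45, 67]
After line 4 (same = a is b; different objects -> False): same = False

[4, 10, 45]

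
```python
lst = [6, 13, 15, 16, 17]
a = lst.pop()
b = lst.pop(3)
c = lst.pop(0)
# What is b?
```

After line 1: lst = [6, 13, 15, 16, 17]
After line 2 (pop() -> a = 17): lst = [6, 13, 15, 16]
After line 3 (pop(3) -> b = 16): lst = [6, 13, 15]
After line 4 (pop(0) -> c = 6): lst = [13, 15]

16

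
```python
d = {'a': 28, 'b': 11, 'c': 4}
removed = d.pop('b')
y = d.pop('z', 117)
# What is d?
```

After line 1: d = {'a': 28, 'b': 11, 'c': 4}
After line 2 (pop 'b' returns 11): d = {'a': 28, 'c': 4}, removed = 11
After line 3 (pop 'z' missing, returns default 117): d = {'a': 28, 'c': 4}, y = 117

{'a': 28, 'c': 4}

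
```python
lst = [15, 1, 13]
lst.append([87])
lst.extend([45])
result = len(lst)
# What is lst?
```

After line 1: lst = [15, 1, 13]
After line 2 (append adds [87] as single element): lst = [15, 1, 13, [87]]
After line 3 (extend unpacks [45], adds 45): lst = [15, 1, 13, [87], 45]
After line 4: result = len(lst) = 5

[15, 1, 13, [87], 45]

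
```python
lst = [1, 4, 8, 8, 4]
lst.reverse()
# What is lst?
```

[4, 8, 8, 4, 1]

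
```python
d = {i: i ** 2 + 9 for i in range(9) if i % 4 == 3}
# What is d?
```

{3: 18, 7: 58}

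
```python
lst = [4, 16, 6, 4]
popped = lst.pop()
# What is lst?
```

[4, 16, 6]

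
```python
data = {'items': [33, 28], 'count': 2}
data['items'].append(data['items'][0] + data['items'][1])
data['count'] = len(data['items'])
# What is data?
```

After line 1: data = {'items': [33, 28], 'count': 2}
After line 2 (append 33 + 28 = 61): data = {'items': [33, 28, 61], 'count': 2}
After line 3 (count = len(items) = 3): data = {'items': [33, 28, 61], 'count': 3}

{'items': [33, 28, 61], 'count': 3}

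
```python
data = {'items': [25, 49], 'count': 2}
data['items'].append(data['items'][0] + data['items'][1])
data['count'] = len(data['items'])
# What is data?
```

After line 1: data = {'items': [25, 49], 'count': 2}
After line 2 (append 25 + 49 = 74): data = {'items': [25, 49, 74], 'count': 2}
After line 3 (count = len(items) = 3): data = {'items': [25, 49, 74], 'count': 3}

{'items': [25, 49, 74], 'count': 3}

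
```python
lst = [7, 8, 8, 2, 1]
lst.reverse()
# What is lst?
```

[1, 2, 8, 8, 7]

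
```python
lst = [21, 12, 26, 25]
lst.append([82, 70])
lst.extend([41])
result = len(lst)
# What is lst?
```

After line 1: lst = [21, 12, 26, 25]
After line 2 (append adds [82, 70] as single element): lst = [21, 12, 26, 25, [82, 70]]
After line 3 (extend unpacks [41], adds 41): lst = [21, 12, 26, 25, [82, 70], 41]
After line 4: result = len(lst) = 6

[21, 12, 26, 25, [82, 70], 41]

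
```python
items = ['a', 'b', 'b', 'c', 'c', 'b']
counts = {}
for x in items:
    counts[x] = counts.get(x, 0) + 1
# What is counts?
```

Initial: counts = {}, items = ['a', 'b', 'b', 'c', 'c', 'b']
See 'a': counts = {'a': 1}
See 'b': counts = {'a': 1, 'b': 1}
See 'b': counts = {'a': 1, 'b': 2}
See 'c': counts = {'a': 1, 'b': 2, 'c': 1}
See 'c': counts = {'a': 1, 'b': 2, 'c': 2}
See 'b': counts = {'a': 1, 'b': 3, 'c': 2}

{'a': 1, 'b': 3, 'c': 2}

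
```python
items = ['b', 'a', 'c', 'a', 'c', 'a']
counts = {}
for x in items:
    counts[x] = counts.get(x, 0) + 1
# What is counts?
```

Initial: counts = {}, items = ['b', 'a', 'c', 'a', 'c', 'a']
See 'b': counts = {'b': 1}
See 'a': counts = {'b': 1, 'a': 1}
See 'c': counts = {'b': 1, 'a': 1, 'c': 1}
See 'a': counts = {'b': 1, 'a': 2, 'c': 1}
See 'c': counts = {'b': 1, 'a': 2, 'c': 2}
See 'a': counts = {'b': 1, 'a': 3, 'c': 2}

{'b': 1, 'a': 3, 'c': 2}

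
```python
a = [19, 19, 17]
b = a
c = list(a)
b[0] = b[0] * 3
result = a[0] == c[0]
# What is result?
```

After line 1: a = [19, 19, 17]
After line 2 (b = a, alias): a = [19, 19, 17], b = [19, 19, 17]
After line 3 (c = list(a) is a copy, new object): c = [19, 19, 17]
After line 4 (b[0] = 19 * 3 = 57; mutates shared a/b): a = b = [57, 19, 17], c = [19, 19, 17]
After line 5 (a[0] = 57, c[0] = 19; result = False)

False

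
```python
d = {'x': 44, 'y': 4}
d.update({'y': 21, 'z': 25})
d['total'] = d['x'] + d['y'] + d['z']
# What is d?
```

After line 1: d = {'x': 44, 'y': 4}
After line 2 (y overwritten, z added): d = {'x': 44, 'y': 21, 'z': 25}
After line 3 (total = 44 + 21 + 25 = 90): d = {'x': 44, 'y': 21, 'z': 25, 'total': 90}

{'x': 44, 'y': 21, 'z': 25, 'total': 90}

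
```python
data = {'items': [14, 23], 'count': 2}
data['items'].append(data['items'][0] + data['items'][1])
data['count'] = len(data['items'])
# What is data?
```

After line 1: data = {'items': [14, 23], 'count': 2}
After line 2 (append 14 + 23 = 37): data = {'items': [14, 23, 37], 'count': 2}
After line 3 (count = len(items) = 3): data = {'items': [14, 23, 37], 'count': 3}

{'items': [14, 23, 37], 'count': 3}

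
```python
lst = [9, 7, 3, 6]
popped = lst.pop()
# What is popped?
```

6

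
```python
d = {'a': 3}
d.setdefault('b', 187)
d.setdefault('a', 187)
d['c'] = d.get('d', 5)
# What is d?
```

After line 1: d = {'a': 3}
After line 2 (setdefault adds 'b'=187): d = {'a': 3, 'b': 187}
After line 3 (setdefault 'a' no-op, already exists): d = {'a': 3, 'b': 187}
After line 4 (get('d', 5) returns default since 'd' not in d): d = {'a': 3, 'b': 187, 'c': 5}

{'a': 3, 'b': 187, 'c': 5}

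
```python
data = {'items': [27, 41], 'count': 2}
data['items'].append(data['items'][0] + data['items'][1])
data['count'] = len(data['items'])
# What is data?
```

After line 1: data = {'items': [27, 41], 'count': 2}
After line 2 (append 27 + 41 = 68): data = {'items': [27, 41, 68], 'count': 2}
After line 3 (count = len(items) = 3): data = {'items': [27, 41, 68], 'count': 3}

{'items': [27, 41, 68], 'count': 3}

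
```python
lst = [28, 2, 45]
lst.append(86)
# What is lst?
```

[28, 2, 45, 86]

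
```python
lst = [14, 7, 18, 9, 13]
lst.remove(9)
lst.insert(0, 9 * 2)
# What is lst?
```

After line 1: lst = [14, 7, 18, 9, 13]
After line 2 (remove first 9): lst = [14, 7, 18, 13]
After line 3 (insert 18 at index 0): lst = [18, 14, 7, 18, 13]

[18, 14, 7, 18, 13]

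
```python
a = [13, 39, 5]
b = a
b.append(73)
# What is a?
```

After line 1: a = [13, 39, 5]
After line 2 (b = a is an alias, same object): a = [13, 39, 5], b = [13, 39, 5]
After line 3 (b.append mutates the shared list): a = [13, 39, 5, 73], b = [13, 39, 5, 73]

[13, 39, 5, 73]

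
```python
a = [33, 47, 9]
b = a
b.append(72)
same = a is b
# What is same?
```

After line 1: a = [33, 47, 9]
After line 2 (b = a is an alias, same object): a = [33, 47, 9], b = [33, 47, 9]
After line 3 (b.append mutates the shared list): a = [33, 47, 9, 72], b = [33, 47, 9, 72]
After line 4 (same = a is b; same object -> True): same = True

True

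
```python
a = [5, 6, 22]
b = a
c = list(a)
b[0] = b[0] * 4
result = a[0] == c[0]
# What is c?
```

After line 1: a = [5, 6, 22]
After line 2 (b = a, alias): a = [5, 6, 22], b = [5, 6, 22]
After line 3 (c = list(a) is a copy, new object): c = [5, 6, 22]
After line 4 (b[0] = 5 * 4 = 20; mutates shared a/b): a = b = [20, 6, 22], c = [5, 6, 22]
After line 5 (a[0] = 20, c[0] = 5; result = False)

[5, 6, 22]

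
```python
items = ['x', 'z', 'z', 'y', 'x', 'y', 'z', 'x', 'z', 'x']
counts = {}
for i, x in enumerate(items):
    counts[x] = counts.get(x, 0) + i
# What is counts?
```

Initial: counts = {}, items = ['x', 'z', 'z', 'y', 'x', 'y', 'z', 'x', 'z', 'x']
i=0, x='x': counts = {'x': 0}
i=1, x='z': counts = {'x': 0, 'z': 1}
i=2, x='z': counts = {'x': 0, 'z': 3}
i=3, x='y': counts = {'x': 0, 'z': 3, 'y': 3}
i=4, x='x': counts = {'x': 4, 'z': 3, 'y': 3}
i=5, x='y': counts = {'x': 4, 'z': 3, 'y': 8}
i=6, x='z': counts = {'x': 4, 'z': 9, 'y': 8}
i=7, x='x': counts = {'x': 11, 'z': 9, 'y': 8}
i=8, x='z': counts = {'x': 11, 'z': 17, 'y': 8}
i=9, x='x': counts = {'x': 20, 'z': 17, 'y': 8}

{'x': 20, 'z': 17, 'y': 8}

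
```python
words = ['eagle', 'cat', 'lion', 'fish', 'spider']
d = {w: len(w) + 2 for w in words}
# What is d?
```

{'eagle': 7, 'cat': 5, 'lion': 6, 'fish': 6, 'spider': 8}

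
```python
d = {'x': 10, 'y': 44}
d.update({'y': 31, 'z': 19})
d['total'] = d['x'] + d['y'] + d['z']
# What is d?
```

After line 1: d = {'x': 10, 'y': 44}
After line 2 (y overwritten, z added): d = {'x': 10, 'y': 31, 'z': 19}
After line 3 (total = 10 + 31 + 19 = 60): d = {'x': 10, 'y': 31, 'z': 19, 'total': 60}

{'x': 10, 'y': 31, 'z': 19, 'total': 60}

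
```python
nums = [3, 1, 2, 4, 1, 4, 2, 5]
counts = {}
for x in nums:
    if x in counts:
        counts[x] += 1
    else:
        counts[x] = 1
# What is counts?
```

Initial: counts = {}, nums = [3, 1, 2, 4, 1, 4, 2, 5]
See 3: counts = {3: 1}
See 1: counts = {3: 1, 1: 1}
See 2: counts = {3: 1, 1: 1, 2: 1}
See 4: counts = {3: 1, 1: 1, 2: 1, 4: 1}
See 1: counts = {3: 1, 1: 2, 2: 1, 4: 1}
See 4: counts = {3: 1, 1: 2, 2: 1, 4: 2}
See 2: counts = {3: 1, 1: 2, 2: 2, 4: 2}
See 5: counts = {3: 1, 1: 2, 2: 2, 4: 2, 5: 1}

{3: 1, 1: 2, 2: 2, 4: 2, 5: 1}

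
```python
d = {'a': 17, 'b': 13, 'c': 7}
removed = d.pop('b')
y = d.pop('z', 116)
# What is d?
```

After line 1: d = {'a': 17, 'b': 13, 'c': 7}
After line 2 (pop 'b' returns 13): d = {'a': 17, 'c': 7}, removed = 13
After line 3 (pop 'z' missing, returns default 116): d = {'a': 17, 'c': 7}, y = 116

{'a': 17, 'c': 7}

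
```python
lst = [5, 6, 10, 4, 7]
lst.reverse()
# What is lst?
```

[7, 4, 10, 6, 5]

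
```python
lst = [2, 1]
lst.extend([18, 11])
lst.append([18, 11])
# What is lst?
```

After line 1: lst = [2, 1]
After line 2 (extend unpacks [18, 11]): lst = [2, 1, 18, 11]
After line 3 (append adds [18, 11] as single element): lst = [2, 1, 18, 11, [18, 11]]

[2, 1, 18, 11, [18, 11]]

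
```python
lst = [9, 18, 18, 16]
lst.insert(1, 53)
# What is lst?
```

[9, 53, 18, 18, 16]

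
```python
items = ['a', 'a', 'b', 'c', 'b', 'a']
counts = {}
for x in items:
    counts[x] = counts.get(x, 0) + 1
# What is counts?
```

Initial: counts = {}, items = ['a', 'a', 'b', 'c', 'b', 'a']
See 'a': counts = {'a': 1}
See 'a': counts = {'a': 2}
See 'b': counts = {'a': 2, 'b': 1}
See 'c': counts = {'a': 2, 'b': 1, 'c': 1}
See 'b': counts = {'a': 2, 'b': 2, 'c': 1}
See 'a': counts = {'a': 3, 'b': 2, 'c': 1}

{'a': 3, 'b': 2, 'c': 1}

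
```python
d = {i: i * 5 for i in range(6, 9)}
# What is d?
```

{6: 30, 7: 35, 8: 40}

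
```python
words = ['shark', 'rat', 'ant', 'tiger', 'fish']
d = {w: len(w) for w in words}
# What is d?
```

{'shark': 5, 'rat': 3, 'ant': 3, 'tiger': 5, 'fish': 4}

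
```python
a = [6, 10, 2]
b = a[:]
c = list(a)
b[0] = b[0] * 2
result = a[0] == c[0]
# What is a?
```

After line 1: a = [6, 10, 2]
After line 2 (b = a[:], copy): a = [6, 10, 2], b = [6, 10, 2]
After line 3 (c = list(a) is a copy, new object): c = [6, 10, 2]
After line 4 (b[0] = 6 * 2 = 12; only b mutates (copy)): a = [6, 10, 2], b = [12, 10, 2], c = [6, 10, 2]
After line 5 (a[0] = 6, c[0] = 6; result = True)

[6, 10, 2]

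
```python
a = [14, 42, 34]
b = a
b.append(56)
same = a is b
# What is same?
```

After line 1: a = [14, 42, 34]
After line 2 (b = a is an alias, same object): a = [14, 42, 34], b = [14, 42, 34]
After line 3 (b.append mutates the shared list): a = [14, 42, 34, 56], b = [14, 42, 34, 56]
After line 4 (same = a is b; same object -> True): same = True

True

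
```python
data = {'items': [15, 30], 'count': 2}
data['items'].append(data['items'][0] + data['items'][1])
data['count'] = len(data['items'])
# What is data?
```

After line 1: data = {'items': [15, 30], 'count': 2}
After line 2 (append 15 + 30 = 45): data = {'items': [15, 30, 45], 'count': 2}
After line 3 (count = len(items) = 3): data = {'items': [15, 30, 45], 'count': 3}

{'items': [15, 30, 45], 'count': 3}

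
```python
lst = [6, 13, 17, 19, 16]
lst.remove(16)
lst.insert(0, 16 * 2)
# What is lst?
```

After line 1: lst = [6, 13, 17, 19, 16]
After line 2 (remove first 16): lst = [6, 13, 17, 19]
After line 3 (insert 32 at index 0): lst = [32, 6, 13, 17, 19]

[32, 6, 13, 17, 19]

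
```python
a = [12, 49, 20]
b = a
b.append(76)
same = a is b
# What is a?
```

After line 1: a = [12, 49, 20]
After line 2 (b = a is an alias, same object): a = [12, 49, 20], b = [12, 49, 20]
After line 3 (b.append mutates the shared list): a = [12, 49, 20, 76], b = [12, 49, 20, 76]
After line 4 (same = a is b; same object -> True): same = True

[12, 49, 20, 76]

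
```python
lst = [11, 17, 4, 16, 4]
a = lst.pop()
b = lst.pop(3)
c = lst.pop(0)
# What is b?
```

After line 1: lst = [11, 17, 4, 16, 4]
After line 2 (pop() -> a = 4): lst = [11, 17, 4, 16]
After line 3 (pop(3) -> b = 16): lst = [11, 17, 4]
After line 4 (pop(0) -> c = 11): lst = [17, 4]

16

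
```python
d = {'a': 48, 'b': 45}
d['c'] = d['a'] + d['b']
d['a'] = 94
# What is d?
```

After line 1: d = {'a': 48, 'b': 45}
After line 2 (d['c'] = 48 + 45): d = {'a': 48, 'b': 45, 'c': 93}
After line 3: d = {'a': 94, 'b': 45, 'c': 93}

{'a': 94, 'b': 45, 'c': 93}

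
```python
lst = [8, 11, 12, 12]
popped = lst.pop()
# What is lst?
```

[8, 11, 12]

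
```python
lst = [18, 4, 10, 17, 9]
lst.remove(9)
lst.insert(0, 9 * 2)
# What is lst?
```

After line 1: lst = [18, 4, 10, 17, 9]
After line 2 (remove first 9): lst = [18, 4, 10, 17]
After line 3 (insert 18 at index 0): lst = [18, 18, 4, 10, 17]

[18, 18, 4, 10, 17]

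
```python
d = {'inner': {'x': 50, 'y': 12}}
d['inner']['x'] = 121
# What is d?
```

After line 1: d = {'inner': {'x': 50, 'y': 12}}
After line 2 (inner x overwritten): d = {'inner': {'x': 121, 'y': 12}}

{'inner': {'x': 121, 'y': 12}}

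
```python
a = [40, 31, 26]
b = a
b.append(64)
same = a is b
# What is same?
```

After line 1: a = [40, 31, 26]
After line 2 (b = a is an alias, same object): a = [40, 31, 26], b = [40, 31, 26]
After line 3 (b.append mutates the shared list): a = [40, 31, 26, 64], b = [40, 31, 26, 64]
After line 4 (same = a is b; same object -> True): same = True

True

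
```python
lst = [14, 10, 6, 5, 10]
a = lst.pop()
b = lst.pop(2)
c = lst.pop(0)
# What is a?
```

After line 1: lst = [14, 10, 6, 5, 10]
After line 2 (pop() -> a = 10): lst = [14, 10, 6, 5]
After line 3 (pop(2) -> b = 6): lst = [14, 10, 5]
After line 4 (pop(0) -> c = 14): lst = [10, 5]

10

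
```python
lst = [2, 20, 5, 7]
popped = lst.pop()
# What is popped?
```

7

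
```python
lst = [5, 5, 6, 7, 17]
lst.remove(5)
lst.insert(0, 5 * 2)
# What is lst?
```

After line 1: lst = [5, 5, 6, 7, 17]
After line 2 (remove first 5): lst = [5, 6, 7, 17]
After line 3 (insert 10 at index 0): lst = [10, 5, 6, 7, 17]

[10, 5, 6, 7, 17]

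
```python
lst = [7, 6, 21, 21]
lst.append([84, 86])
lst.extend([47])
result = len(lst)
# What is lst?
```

After line 1: lst = [7, 6, 21, 21]
After line 2 (append adds [84, 86] as single element): lst = [7, 6, 21, 21, [84, 86]]
After line 3 (extend unpacks [47], adds 47): lst = [7, 6, 21, 21, [84, 86], 47]
After line 4: result = len(lst) = 6

[7, 6, 21, 21, [84, 86], 47]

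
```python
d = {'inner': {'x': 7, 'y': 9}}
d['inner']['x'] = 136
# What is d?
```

After line 1: d = {'inner': {'x': 7, 'y': 9}}
After line 2 (inner x overwritten): d = {'inner': {'x': 136, 'y': 9}}

{'inner': {'x': 136, 'y': 9}}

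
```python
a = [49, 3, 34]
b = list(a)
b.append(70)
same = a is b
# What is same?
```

After line 1: a = [49, 3, 34]
After line 2 (b = list(a) is a shallow copy, new object): a = [49, 3, 34], b = [49, 3, 34]
After line 3 (append only mutates b): a = [49, 3, 34], b = [49, 3, 34, 70]
After line 4 (same = a is b; different objects -> False): same = False

False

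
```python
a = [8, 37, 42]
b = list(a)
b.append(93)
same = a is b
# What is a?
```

After line 1: a = [8, 37, 42]
After line 2 (b = list(a) is a shallow copy, new object): a = [8, 37, 42], b = [8, 37, 42]
After line 3 (append only mutates b): a = [8, 37, 42], b = [8, 37, 42, 93]
After line 4 (same = a is b; different objects -> False): same = False

[8, 37, 42]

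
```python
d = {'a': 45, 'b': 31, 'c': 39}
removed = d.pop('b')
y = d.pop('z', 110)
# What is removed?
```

After line 1: d = {'a': 45, 'b': 31, 'c': 39}
After line 2 (pop 'b' returns 31): d = {'a': 45, 'c': 39}, removed = 31
After line 3 (pop 'z' missing, returns default 110): d = {'a': 45, 'c': 39}, y = 110

31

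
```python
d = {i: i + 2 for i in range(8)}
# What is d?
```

{0: 2, 1: 3, 2: 4, 3: 5, 4: 6, 5: 7, 6: 8, 7: 9}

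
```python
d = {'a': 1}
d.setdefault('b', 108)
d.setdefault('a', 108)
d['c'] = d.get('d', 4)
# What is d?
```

After line 1: d = {'a': 1}
After line 2 (setdefault adds 'b'=108): d = {'a': 1, 'b': 108}
After line 3 (setdefault 'a' no-op, already exists): d = {'a': 1, 'b': 108}
After line 4 (get('d', 4) returns default since 'd' not in d): d = {'a': 1, 'b': 108, 'c': 4}

{'a': 1, 'b': 108, 'c': 4}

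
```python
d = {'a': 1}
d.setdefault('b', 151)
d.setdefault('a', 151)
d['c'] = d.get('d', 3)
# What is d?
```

After line 1: d = {'a': 1}
After line 2 (setdefault adds 'b'=151): d = {'a': 1, 'b': 151}
After line 3 (setdefault 'a' no-op, already exists): d = {'a': 1, 'b': 151}
After line 4 (get('d', 3) returns default since 'd' not in d): d = {'a': 1, 'b': 151, 'c': 3}

{'a': 1, 'b': 151, 'c': 3}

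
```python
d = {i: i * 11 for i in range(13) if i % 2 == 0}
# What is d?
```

{0: 0, 2: 22, 4: 44, 6: 66, 8: 88, 10: 110, 12: 132}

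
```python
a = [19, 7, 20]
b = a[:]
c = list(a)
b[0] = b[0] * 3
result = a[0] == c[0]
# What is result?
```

After line 1: a = [19, 7, 20]
After line 2 (b = a[:], copy): a = [19, 7, 20], b = [19, 7, 20]
After line 3 (c = list(a) is a copy, new object): c = [19, 7, 20]
After line 4 (b[0] = 19 * 3 = 57; only b mutates (copy)): a = [19, 7, 20], b = [57, 7, 20], c = [19, 7, 20]
After line 5 (a[0] = 19, c[0] = 19; result = True)

True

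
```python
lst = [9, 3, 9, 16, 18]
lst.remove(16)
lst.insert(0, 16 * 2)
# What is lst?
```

After line 1: lst = [9, 3, 9, 16, 18]
After line 2 (remove first 16): lst = [9, 3, 9, 18]
After line 3 (insert 32 at index 0): lst = [32, 9, 3, 9, 18]

[32, 9, 3, 9, 18]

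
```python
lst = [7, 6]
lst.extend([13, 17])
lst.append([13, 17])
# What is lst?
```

After line 1: lst = [7, 6]
After line 2 (extend unpacks [13, 17]): lst = [7, 6, 13, 17]
After line 3 (append adds [13, 17] as single element): lst = [7, 6, 13, 17, [13, 17]]

[7, 6, 13, 17, [13, 17]]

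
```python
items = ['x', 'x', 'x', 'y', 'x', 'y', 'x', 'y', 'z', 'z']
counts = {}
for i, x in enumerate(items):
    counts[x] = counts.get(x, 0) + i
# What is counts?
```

Initial: counts = {}, items = ['x', 'x', 'x', 'y', 'x', 'y', 'x', 'y', 'z', 'z']
i=0, x='x': counts = {'x': 0}
i=1, x='x': counts = {'x': 1}
i=2, x='x': counts = {'x': 3}
i=3, x='y': counts = {'x': 3, 'y': 3}
i=4, x='x': counts = {'x': 7, 'y': 3}
i=5, x='y': counts = {'x': 7, 'y': 8}
i=6, x='x': counts = {'x': 13, 'y': 8}
i=7, x='y': counts = {'x': 13, 'y': 15}
i=8, x='z': counts = {'x': 13, 'y': 15, 'z': 8}
i=9, x='z': counts = {'x': 13, 'y': 15, 'z': 17}

{'x': 13, 'y': 15, 'z': 17}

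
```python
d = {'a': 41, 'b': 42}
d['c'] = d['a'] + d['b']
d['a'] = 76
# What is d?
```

After line 1: d = {'a': 41, 'b': 42}
After line 2 (d['c'] = 41 + 42): d = {'a': 41, 'b': 42, 'c': 83}
After line 3: d = {'a': 76, 'b': 42, 'c': 83}

{'a': 76, 'b': 42, 'c': 83}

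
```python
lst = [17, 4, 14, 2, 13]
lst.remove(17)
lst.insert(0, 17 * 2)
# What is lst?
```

After line 1: lst = [17, 4, 14, 2, 13]
After line 2 (remove first 17): lst = [4, 14, 2, 13]
After line 3 (insert 34 at index 0): lst = [34, 4, 14, 2, 13]

[34, 4, 14, 2, 13]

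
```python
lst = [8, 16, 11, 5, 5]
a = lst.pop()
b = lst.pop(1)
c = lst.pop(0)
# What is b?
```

After line 1: lst = [8, 16, 11, 5, 5]
After line 2 (pop() -> a = 5): lst = [8, 16, 11, 5]
After line 3 (pop(1) -> b = 16): lst = [8, 11, 5]
After line 4 (pop(0) -> c = 8): lst = [11, 5]

16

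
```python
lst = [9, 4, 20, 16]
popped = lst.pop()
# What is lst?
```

[9, 4, 20]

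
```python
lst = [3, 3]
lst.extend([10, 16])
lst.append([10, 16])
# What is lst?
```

After line 1: lst = [3, 3]
After line 2 (extend unpacks [10, 16]): lst = [3, 3, 10, 16]
After line 3 (append adds [10, 16] as single element): lst = [3, 3, 10, 16, [10, 16]]

[3, 3, 10, 16, [10, 16]]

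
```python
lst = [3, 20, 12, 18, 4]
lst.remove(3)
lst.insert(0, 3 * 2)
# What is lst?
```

After line 1: lst = [3, 20, 12, 18, 4]
After line 2 (remove first 3): lst = [20, 12, 18, 4]
After line 3 (insert 6 at index 0): lst = [6, 20, 12, 18, 4]

[6, 20, 12, 18, 4]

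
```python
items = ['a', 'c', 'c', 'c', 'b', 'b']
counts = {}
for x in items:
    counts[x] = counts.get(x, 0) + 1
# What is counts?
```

Initial: counts = {}, items = ['a', 'c', 'c', 'c', 'b', 'b']
See 'a': counts = {'a': 1}
See 'c': counts = {'a': 1, 'c': 1}
See 'c': counts = {'a': 1, 'c': 2}
See 'c': counts = {'a': 1, 'c': 3}
See 'b': counts = {'a': 1, 'c': 3, 'b': 1}
See 'b': counts = {'a': 1, 'c': 3, 'b': 2}

{'a': 1, 'c': 3, 'b': 2}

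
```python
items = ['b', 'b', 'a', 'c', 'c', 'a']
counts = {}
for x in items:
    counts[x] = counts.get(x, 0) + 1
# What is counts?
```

Initial: counts = {}, items = ['b', 'b', 'a', 'c', 'c', 'a']
See 'b': counts = {'b': 1}
See 'b': counts = {'b': 2}
See 'a': counts = {'b': 2, 'a': 1}
See 'c': counts = {'b': 2, 'a': 1, 'c': 1}
See 'c': counts = {'b': 2, 'a': 1, 'c': 2}
See 'a': counts = {'b': 2, 'a': 2, 'c': 2}

{'b': 2, 'a': 2, 'c': 2}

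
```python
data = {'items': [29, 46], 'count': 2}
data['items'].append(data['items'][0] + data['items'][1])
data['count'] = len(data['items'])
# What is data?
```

After line 1: data = {'items': [29, 46], 'count': 2}
After line 2 (append 29 + 46 = 75): data = {'items': [29, 46, 75], 'count': 2}
After line 3 (count = len(items) = 3): data = {'items': [29, 46, 75], 'count': 3}

{'items': [29, 46, 75], 'count': 3}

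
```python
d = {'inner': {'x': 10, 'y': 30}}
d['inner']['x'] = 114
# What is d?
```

After line 1: d = {'inner': {'x': 10, 'y': 30}}
After line 2 (inner x overwritten): d = {'inner': {'x': 114, 'y': 30}}

{'inner': {'x': 114, 'y': 30}}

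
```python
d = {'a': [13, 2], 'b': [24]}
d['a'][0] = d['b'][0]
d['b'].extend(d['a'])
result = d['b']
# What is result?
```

After line 1: d = {'a': [13, 2], 'b': [24]}
After line 2 (a[0] = b[0] = 24): d = {'a': [24, 2], 'b': [24]}
After line 3 (b.extend(a) appends [24, 2]): d = {'a': [24, 2], 'b': [24, 24, 2]}
After line 4: result = d['b'] = [24, 24, 2]

[24, 24, 2]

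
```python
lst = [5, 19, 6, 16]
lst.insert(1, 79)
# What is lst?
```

[5, 79, 19, 6, 16]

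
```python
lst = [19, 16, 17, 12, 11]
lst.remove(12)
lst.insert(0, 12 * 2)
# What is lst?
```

After line 1: lst = [19, 16, 17, 12, 11]
After line 2 (remove first 12): lst = [19, 16, 17, 11]
After line 3 (insert 24 at index 0): lst = [24, 19, 16, 17, 11]

[24, 19, 16, 17, 11]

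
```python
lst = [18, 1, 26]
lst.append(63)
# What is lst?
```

[18, 1, 26, 63]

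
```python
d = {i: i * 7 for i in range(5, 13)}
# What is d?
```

{5: 35, 6: 42, 7: 49, 8: 56, 9: 63, 10: 70, 11: 77, 12: 84}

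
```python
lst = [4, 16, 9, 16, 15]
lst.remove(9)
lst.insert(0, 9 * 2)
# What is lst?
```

After line 1: lst = [4, 16, 9, 16, 15]
After line 2 (remove first 9): lst = [4, 16, 16, 15]
After line 3 (insert 18 at index 0): lst = [18, 4, 16, 16, 15]

[18, 4, 16, 16, 15]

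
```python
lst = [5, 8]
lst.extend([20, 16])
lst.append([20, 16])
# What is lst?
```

After line 1: lst = [5, 8]
After line 2 (extend unpacks [20, 16]): lst = [5, 8, 20, 16]
After line 3 (append adds [20, 16] as single element): lst = [5, 8, 20, 16, [20, 16]]

[5, 8, 20, 16, [20, 16]]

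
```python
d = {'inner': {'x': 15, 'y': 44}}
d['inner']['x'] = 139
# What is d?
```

After line 1: d = {'inner': {'x': 15, 'y': 44}}
After line 2 (inner x overwritten): d = {'inner': {'x': 139, 'y': 44}}

{'inner': {'x': 139, 'y': 44}}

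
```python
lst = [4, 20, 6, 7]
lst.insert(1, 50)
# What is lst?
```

[4, 50, 20, 6, 7]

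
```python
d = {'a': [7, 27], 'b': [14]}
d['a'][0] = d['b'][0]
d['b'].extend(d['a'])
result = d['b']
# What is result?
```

After line 1: d = {'a': [7, 27], 'b': [14]}
After line 2 (a[0] = b[0] = 14): d = {'a': [14, 27], 'b': [14]}
After line 3 (b.extend(a) appends [14, 27]): d = {'a': [14, 27], 'b': [14, 14, 27]}
After line 4: result = d['b'] = [14, 14, 27]

[14, 14, 27]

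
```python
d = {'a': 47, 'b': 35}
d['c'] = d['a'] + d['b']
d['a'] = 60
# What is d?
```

After line 1: d = {'a': 47, 'b': 35}
After line 2 (d['c'] = 47 + 35): d = {'a': 47, 'b': 35, 'c': 82}
After line 3: d = {'a': 60, 'b': 35, 'c': 82}

{'a': 60, 'b': 35, 'c': 82}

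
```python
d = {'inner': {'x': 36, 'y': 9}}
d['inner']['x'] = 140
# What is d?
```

After line 1: d = {'inner': {'x': 36, 'y': 9}}
After line 2 (inner x overwritten): d = {'inner': {'x': 140, 'y': 9}}

{'inner': {'x': 140, 'y': 9}}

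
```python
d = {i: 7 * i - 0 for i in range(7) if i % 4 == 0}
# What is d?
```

{0: 0, 4: 28}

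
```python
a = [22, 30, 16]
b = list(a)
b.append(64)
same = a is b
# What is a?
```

After line 1: a = [22, 30, 16]
After line 2 (b = list(a) is a shallow copy, new object): a = [22, 30, 16], b = [22, 30, 16]
After line 3 (append only mutates b): a = [22, 30, 16], b = [22, 30, 16, 64]
After line 4 (same = a is b; different objects -> False): same = False

[22, 30, 16]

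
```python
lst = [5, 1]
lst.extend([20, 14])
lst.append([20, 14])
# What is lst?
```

After line 1: lst = [5, 1]
After line 2 (extend unpacks [20, 14]): lst = [5, 1, 20, 14]
After line 3 (append adds [20, 14] as single element): lst = [5, 1, 20, 14, [20, 14]]

[5, 1, 20, 14, [20, 14]]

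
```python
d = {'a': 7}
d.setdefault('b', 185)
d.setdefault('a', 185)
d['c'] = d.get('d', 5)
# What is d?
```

After line 1: d = {'a': 7}
After line 2 (setdefault adds 'b'=185): d = {'a': 7, 'b': 185}
After line 3 (setdefault 'a' no-op, already exists): d = {'a': 7, 'b': 185}
After line 4 (get('d', 5) returns default since 'd' not in d): d = {'a': 7, 'b': 185, 'c': 5}

{'a': 7, 'b': 185, 'c': 5}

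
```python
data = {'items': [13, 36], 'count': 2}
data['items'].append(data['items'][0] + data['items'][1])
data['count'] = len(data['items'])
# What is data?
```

After line 1: data = {'items': [13, 36], 'count': 2}
After line 2 (append 13 + 36 = 49): data = {'items': [13, 36, 49], 'count': 2}
After line 3 (count = len(items) = 3): data = {'items': [13, 36, 49], 'count': 3}

{'items': [13, 36, 49], 'count': 3}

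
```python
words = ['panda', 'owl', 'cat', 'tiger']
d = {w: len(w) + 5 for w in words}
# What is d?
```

{'panda': 10, 'owl': 8, 'cat': 8, 'tiger': 10}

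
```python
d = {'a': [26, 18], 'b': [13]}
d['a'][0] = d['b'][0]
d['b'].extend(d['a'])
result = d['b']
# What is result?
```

After line 1: d = {'a': [26, 18], 'b': [13]}
After line 2 (a[0] = b[0] = 13): d = {'a': [13, 18], 'b': [13]}
After line 3 (b.extend(a) appends [13, 18]): d = {'a': [13, 18], 'b': [13, 13, 18]}
After line 4: result = d['b'] = [13, 13, 18]

[13, 13, 18]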